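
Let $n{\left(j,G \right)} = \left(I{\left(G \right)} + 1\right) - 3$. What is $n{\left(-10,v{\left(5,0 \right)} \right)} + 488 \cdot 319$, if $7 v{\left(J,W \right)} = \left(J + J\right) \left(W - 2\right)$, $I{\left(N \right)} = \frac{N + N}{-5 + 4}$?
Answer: $\frac{1089730}{7} \approx 1.5568 \cdot 10^{5}$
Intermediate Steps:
$I{\left(N \right)} = - 2 N$ ($I{\left(N \right)} = \frac{2 N}{-1} = 2 N \left(-1\right) = - 2 N$)
$v{\left(J,W \right)} = \frac{2 J \left(-2 + W\right)}{7}$ ($v{\left(J,W \right)} = \frac{\left(J + J\right) \left(W - 2\right)}{7} = \frac{2 J \left(-2 + W\right)}{7}$)
$n{\left(j,G \right)} = -2 - 2 G$ ($n{\left(j,G \right)} = \left(- 2 G + 1\right) - 3 = \left(1 - 2 G\right) - 3 = -2 - 2 G$)
$n{\left(-10,v{\left(5,0 \right)} \right)} + 488 \cdot 319 = \left(-2 - 2 \cdot \frac{2}{7} \cdot 5 \left(-2 + 0\right)\right) + 488 \cdot 319 = \left(-2 - 2 \cdot \frac{2}{7} \cdot 5 \left(-2\right)\right) + 155672 = \left(-2 - - \frac{40}{7}\right) + 155672 = \left(-2 + \frac{40}{7}\right) + 155672 = \frac{26}{7} + 155672 = \frac{1089730}{7}$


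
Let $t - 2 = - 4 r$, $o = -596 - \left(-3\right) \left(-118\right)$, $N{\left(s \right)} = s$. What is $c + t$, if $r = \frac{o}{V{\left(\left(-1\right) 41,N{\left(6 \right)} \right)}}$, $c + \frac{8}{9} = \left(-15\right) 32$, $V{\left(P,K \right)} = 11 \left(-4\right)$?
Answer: $- \frac{55960}{99} \approx -565.25$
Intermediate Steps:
$V{\left(P,K \right)} = -44$
$o = -950$ ($o = -596 - 354 = -950$)
$c = - \frac{4328}{9}$ ($c = - \frac{8}{9} - 480 = - \frac{4328}{9} \approx -480.89$)
$r = \frac{475}{22}$ ($r = - \frac{950}{-44} = \left(-950\right) \left(- \frac{1}{44}\right) = \frac{475}{22} \approx 21.591$)
$t = - \frac{928}{11}$ ($t = 2 - \frac{950}{11} = - \frac{928}{11} \approx -84.364$)
$c + t = - \frac{4328}{9} - \frac{928}{11} = - \frac{55960}{99}$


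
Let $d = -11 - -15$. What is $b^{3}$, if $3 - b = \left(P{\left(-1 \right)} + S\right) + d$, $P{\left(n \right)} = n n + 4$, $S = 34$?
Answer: $-64000$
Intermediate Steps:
$d = 4$ ($d = -11 + 15 = 4$)
$P{\left(n \right)} = 4 + n^{2}$ ($P{\left(n \right)} = n^{2} + 4 = 4 + n^{2}$)
$b = -40$ ($b = 3 - \left(\left(\left(4 + \left(-1\right)^{2}\right) + 34\right) + 4\right) = 3 - \left(\left(\left(4 + 1\right) + 34\right) + 4\right) = 3 - \left(\left(5 + 34\right) + 4\right) = 3 - \left(39 + 4\right) = 3 - 43 = -40$)
$b^{3} = \left(-40\right)^{3} = -64000$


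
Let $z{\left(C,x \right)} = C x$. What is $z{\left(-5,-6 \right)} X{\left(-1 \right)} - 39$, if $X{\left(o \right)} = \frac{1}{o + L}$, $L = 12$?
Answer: $- \frac{399}{11} \approx -36.273$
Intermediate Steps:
$X{\left(o \right)} = \frac{1}{12 + o}$ ($X{\left(o \right)} = \frac{1}{o + 12} = \frac{1}{12 + o}$)
$z{\left(-5,-6 \right)} X{\left(-1 \right)} - 39 = \frac{\left(-5\right) \left(-6\right)}{12 - 1} - 39 = \frac{30}{11} - 39 = - \frac{399}{11}$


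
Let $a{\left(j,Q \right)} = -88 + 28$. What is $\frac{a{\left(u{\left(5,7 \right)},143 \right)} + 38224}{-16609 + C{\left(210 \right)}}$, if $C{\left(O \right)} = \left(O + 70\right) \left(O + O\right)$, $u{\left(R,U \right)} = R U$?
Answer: $\frac{38164}{100991} \approx 0.37789$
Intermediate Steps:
$a{\left(j,Q \right)} = -60$
$C{\left(O \right)} = 2 O \left(70 + O\right)$ ($C{\left(O \right)} = \left(70 + O\right) 2 O = 2 O \left(70 + O\right)$)
$\frac{a{\left(u{\left(5,7 \right)},143 \right)} + 38224}{-16609 + C{\left(210 \right)}} = \frac{-60 + 38224}{-16609 + 2 \cdot 210 \left(70 + 210\right)} = \frac{38164}{-16609 + 2 \cdot 210 \cdot 280} = \frac{38164}{-16609 + 117600} = \frac{38164}{100991}$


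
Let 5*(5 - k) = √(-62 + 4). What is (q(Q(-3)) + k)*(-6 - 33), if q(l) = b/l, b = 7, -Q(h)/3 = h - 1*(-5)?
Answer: -299/2 + 39*I*√58/5 ≈ -149.5 + 59.403*I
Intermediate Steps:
Q(h) = -15 - 3*h (Q(h) = -3*(h - 1*(-5)) = -3*(h + 5) = -3*(5 + h) = -15 - 3*h)
k = 5 - I*√58/5 (k = 5 - √(-62 + 4)/5 = 5 - I*√58/5 ≈ 5.0 - 1.5232*I)
q(l) = 7/l
(q(Q(-3)) + k)*(-6 - 33) = (7/(-15 - 3*(-3)) + (5 - I*√58/5))*(-6 - 33) = (7/(-15 + 9) + (5 - I*√58/5))*(-39) = (7/(-6) + (5 - I*√58/5))*(-39) = (7*(-⅙) + (5 - I*√58/5))*(-39) = (-7/6 + (5 - I*√58/5))*(-39) = (23/6 - I*√58/5)*(-39) = -299/2 + 39*I*√58/5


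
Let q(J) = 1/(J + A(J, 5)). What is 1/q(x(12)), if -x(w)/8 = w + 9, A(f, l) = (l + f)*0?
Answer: -168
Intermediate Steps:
A(f, l) = 0 (A(f, l) = (f + l)*0 = 0)
x(w) = -72 - 8*w (x(w) = -8*(w + 9) = -8*(9 + w) = -72 - 8*w)
q(J) = 1/J (q(J) = 1/(J + 0) = 1/J)
1/q(x(12)) = 1/(1/(-72 - 8*12)) = 1/(1/(-72 - 96)) = 1/(1/(-168)) = 1/(-1/168) = -168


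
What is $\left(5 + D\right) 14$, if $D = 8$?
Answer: $182$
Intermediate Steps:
$\left(5 + D\right) 14 = \left(5 + 8\right) 14 = 13 \cdot 14 = 182$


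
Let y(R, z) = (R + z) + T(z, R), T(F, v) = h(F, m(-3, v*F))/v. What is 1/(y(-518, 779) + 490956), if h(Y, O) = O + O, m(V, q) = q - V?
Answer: 259/127628722 ≈ 2.0293e-6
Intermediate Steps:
h(Y, O) = 2*O
T(F, v) = (6 + 2*F*v)/v (T(F, v) = (2*(v*F - 1*(-3)))/v = (2*(F*v + 3))/v = (2*(3 + F*v))/v = (6 + 2*F*v)/v)
y(R, z) = R + 3*z + 6/R (y(R, z) = (R + z) + (2*z + 6/R) = R + 3*z + 6/R)
1/(y(-518, 779) + 490956) = 1/((-518 + 3*779 + 6/(-518)) + 490956) = 1/((-518 + 2337 + 6*(-1/518)) + 490956) = 1/((-518 + 2337 - 3/259) + 490956) = 1/(471118/259 + 490956) = 1/(127628722/259) = 259/127628722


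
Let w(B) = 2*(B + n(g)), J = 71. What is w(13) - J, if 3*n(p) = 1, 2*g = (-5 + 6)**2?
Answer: -133/3 ≈ -44.333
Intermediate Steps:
g = 1/2 (g = (-5 + 6)**2/2 = (1/2)*1**2 = (1/2)*1 = 1/2 ≈ 0.50000)
n(p) = 1/3 (n(p) = (1/3)*1 = 1/3)
w(B) = 2/3 + 2*B (w(B) = 2*(B + 1/3) = 2*(1/3 + B) = 2/3 + 2*B)
w(13) - J = (2/3 + 2*13) - 1*71 = (2/3 + 26) - 71 = 80/3 - 71 = -133/3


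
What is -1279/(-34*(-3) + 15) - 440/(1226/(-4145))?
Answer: 105908273/71721 ≈ 1476.7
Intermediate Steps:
-1279/(-34*(-3) + 15) - 440/(1226/(-4145)) = -1279/(102 + 15) - 440/(1226*(-1/4145)) = -1279/117 - 440/(-1226/4145) = -1279*1/117 - 440*(-4145/1226) = -1279/117 + 911900/613 = 105908273/71721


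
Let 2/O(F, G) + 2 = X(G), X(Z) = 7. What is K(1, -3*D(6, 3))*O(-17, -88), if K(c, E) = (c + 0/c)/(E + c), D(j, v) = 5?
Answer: -1/35 ≈ -0.028571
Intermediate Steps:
O(F, G) = ⅖ (O(F, G) = 2/(-2 + 7) = 2/5 = 2*(⅕) = ⅖)
K(c, E) = c/(E + c) (K(c, E) = (c + 0)/(E + c) = c/(E + c))
K(1, -3*D(6, 3))*O(-17, -88) = (1/(-3*5 + 1))*(⅖) = (1/(-15 + 1))*(⅖) = (1/(-14))*(⅖) = (1*(-1/14))*(⅖) = -1/14*⅖ = -1/35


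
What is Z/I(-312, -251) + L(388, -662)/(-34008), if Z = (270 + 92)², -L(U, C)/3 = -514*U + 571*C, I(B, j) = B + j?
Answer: -69638851/245468 ≈ -283.70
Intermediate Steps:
L(U, C) = -1713*C + 1542*U (L(U, C) = -3*(-514*U + 571*C) = -1713*C + 1542*U)
Z = 131044 (Z = 362² = 131044)
Z/I(-312, -251) + L(388, -662)/(-34008) = 131044/(-312 - 251) + (-1713*(-662) + 1542*388)/(-34008) = 131044/(-563) + (1134006 + 598296)*(-1/34008) = 131044*(-1/563) + 1732302*(-1/34008) = -131044/563 - 22209/436 = -69638851/245468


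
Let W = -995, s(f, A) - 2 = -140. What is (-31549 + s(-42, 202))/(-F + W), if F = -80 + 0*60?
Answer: 31687/915 ≈ 34.631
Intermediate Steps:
F = -80 (F = -80 + 0 = -80)
s(f, A) = -138 (s(f, A) = 2 - 140 = -138)
(-31549 + s(-42, 202))/(-F + W) = (-31549 - 138)/(-1*(-80) - 995) = -31687/(80 - 995) = -31687/(-915) = -31687*(-1/915) = 31687/915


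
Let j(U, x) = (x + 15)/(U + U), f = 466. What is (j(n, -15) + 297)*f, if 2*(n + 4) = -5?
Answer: 138402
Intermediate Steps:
n = -13/2 (n = -4 + (½)*(-5) = -4 - 5/2 = -13/2 ≈ -6.5000)
j(U, x) = (15 + x)/(2*U) (j(U, x) = (15 + x)/((2*U)) = (15 + x)*(1/(2*U)) = (15 + x)/(2*U))
(j(n, -15) + 297)*f = ((15 - 15)/(2*(-13/2)) + 297)*466 = ((½)*(-2/13)*0 + 297)*466 = (0 + 297)*466 = 297*466 = 138402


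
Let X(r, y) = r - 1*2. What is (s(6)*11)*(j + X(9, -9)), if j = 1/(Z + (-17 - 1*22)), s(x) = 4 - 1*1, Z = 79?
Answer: 9273/40 ≈ 231.82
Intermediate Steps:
s(x) = 3 (s(x) = 4 - 1 = 3)
X(r, y) = -2 + r (X(r, y) = r - 2 = -2 + r)
j = 1/40 (j = 1/(79 + (-17 - 1*22)) = 1/(79 + (-17 - 22)) = 1/(79 - 39) = 1/40 ≈ 0.025000)
(s(6)*11)*(j + X(9, -9)) = (3*11)*(1/40 + (-2 + 9)) = 33*(1/40 + 7) = 33*(281/40) = 9273/40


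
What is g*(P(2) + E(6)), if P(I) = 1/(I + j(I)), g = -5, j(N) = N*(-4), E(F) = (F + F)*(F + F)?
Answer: -4315/6 ≈ -719.17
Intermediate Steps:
E(F) = 4*F² (E(F) = (2*F)*(2*F) = 4*F²)
j(N) = -4*N
P(I) = -1/(3*I) (P(I) = 1/(I - 4*I) = 1/(-3*I) = -1/(3*I))
g*(P(2) + E(6)) = -5*(-⅓/2 + 4*6²) = -5*(-⅓*½ + 4*36) = -5*(-⅙ + 144) = -5*863/6 = -4315/6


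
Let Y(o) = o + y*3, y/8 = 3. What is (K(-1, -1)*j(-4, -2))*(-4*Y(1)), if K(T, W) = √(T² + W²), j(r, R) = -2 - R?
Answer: 0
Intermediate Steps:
y = 24 (y = 8*3 = 24)
Y(o) = 72 + o (Y(o) = o + 24*3 = o + 72 = 72 + o)
(K(-1, -1)*j(-4, -2))*(-4*Y(1)) = (√((-1)² + (-1)²)*(-2 - 1*(-2)))*(-4*(72 + 1)) = (√(1 + 1)*(-2 + 2))*(-4*73) = (√2*0)*(-292) = 0*(-292) = 0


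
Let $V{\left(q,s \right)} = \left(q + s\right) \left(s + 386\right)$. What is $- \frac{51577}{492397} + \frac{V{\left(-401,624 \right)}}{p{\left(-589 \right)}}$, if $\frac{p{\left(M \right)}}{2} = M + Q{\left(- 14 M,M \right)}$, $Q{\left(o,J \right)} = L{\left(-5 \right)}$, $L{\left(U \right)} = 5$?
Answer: $- \frac{55481409123}{287559848} \approx -192.94$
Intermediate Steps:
$Q{\left(o,J \right)} = 5$
$V{\left(q,s \right)} = \left(386 + s\right) \left(q + s\right)$ ($V{\left(q,s \right)} = \left(q + s\right) \left(386 + s\right) = \left(386 + s\right) \left(q + s\right)$)
$p{\left(M \right)} = 10 + 2 M$ ($p{\left(M \right)} = 2 \left(M + 5\right) = 2 \left(5 + M\right) = 10 + 2 M$)
$- \frac{51577}{492397} + \frac{V{\left(-401,624 \right)}}{p{\left(-589 \right)}} = - \frac{51577}{492397} + \frac{624^{2} + 386 \left(-401\right) + 386 \cdot 624 - 250224}{10 + 2 \left(-589\right)} = \left(-51577\right) \frac{1}{492397} + \frac{389376 - 154786 + 240864 - 250224}{10 - 1178} = - \frac{51577}{492397} + \frac{225230}{-1168} = - \frac{51577}{492397} + 225230 \left(- \frac{1}{1168}\right) = - \frac{51577}{492397} - \frac{112615}{584} = - \frac{55481409123}{287559848}$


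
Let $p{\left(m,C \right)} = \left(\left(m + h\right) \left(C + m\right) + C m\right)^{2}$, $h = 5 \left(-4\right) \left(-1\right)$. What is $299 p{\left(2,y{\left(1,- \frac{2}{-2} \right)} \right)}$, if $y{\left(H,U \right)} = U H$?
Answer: $1382576$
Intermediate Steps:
$h = 20$ ($h = \left(-20\right) \left(-1\right) = 20$)
$y{\left(H,U \right)} = H U$
$p{\left(m,C \right)} = \left(C m + \left(20 + m\right) \left(C + m\right)\right)^{2}$ ($p{\left(m,C \right)} = \left(\left(m + 20\right) \left(C + m\right) + C m\right)^{2} = \left(\left(20 + m\right) \left(C + m\right) + C m\right)^{2} = \left(C m + \left(20 + m\right) \left(C + m\right)\right)^{2}$)
$299 p{\left(2,y{\left(1,- \frac{2}{-2} \right)} \right)} = 299 \left(2^{2} + 20 \cdot 1 \left(- \frac{2}{-2}\right) + 20 \cdot 2 + 2 \cdot 1 \left(- \frac{2}{-2}\right) 2\right)^{2} = 299 \left(4 + 20 \cdot 1 \left(\left(-2\right) \left(- \frac{1}{2}\right)\right) + 40 + 2 \cdot 1 \left(\left(-2\right) \left(- \frac{1}{2}\right)\right) 2\right)^{2} = 299 \left(4 + 20 \cdot 1 \cdot 1 + 40 + 2 \cdot 1 \cdot 1 \cdot 2\right)^{2} = 299 \left(4 + 20 \cdot 1 + 40 + 2 \cdot 1 \cdot 2\right)^{2} = 299 \left(4 + 20 + 40 + 4\right)^{2} = 299 \cdot 68^{2} = 299 \cdot 4624 = 1382576$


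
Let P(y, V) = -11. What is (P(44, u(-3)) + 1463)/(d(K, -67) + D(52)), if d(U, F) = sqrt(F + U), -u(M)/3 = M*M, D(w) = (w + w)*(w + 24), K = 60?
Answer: 11476608/62473223 - 1452*I*sqrt(7)/62473223 ≈ 0.1837 - 6.1492e-5*I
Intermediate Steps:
D(w) = 2*w*(24 + w) (D(w) = (2*w)*(24 + w) = 2*w*(24 + w))
u(M) = -3*M**2 (u(M) = -3*M*M = -3*M**2)
(P(44, u(-3)) + 1463)/(d(K, -67) + D(52)) = (-11 + 1463)/(sqrt(-67 + 60) + 2*52*(24 + 52)) = 1452/(sqrt(-7) + 2*52*76) = 1452/(I*sqrt(7) + 7904) = 1452/(7904 + I*sqrt(7))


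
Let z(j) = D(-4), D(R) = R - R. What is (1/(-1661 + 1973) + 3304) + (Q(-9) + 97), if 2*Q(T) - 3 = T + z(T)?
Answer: 1060177/312 ≈ 3398.0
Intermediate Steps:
D(R) = 0
z(j) = 0
Q(T) = 3/2 + T/2 (Q(T) = 3/2 + (T + 0)/2 = 3/2 + T/2)
(1/(-1661 + 1973) + 3304) + (Q(-9) + 97) = (1/(-1661 + 1973) + 3304) + ((3/2 + (1/2)*(-9)) + 97) = (1/312 + 3304) + ((3/2 - 9/2) + 97) = (1/312 + 3304) + (-3 + 97) = 1030849/312 + 94 = 1060177/312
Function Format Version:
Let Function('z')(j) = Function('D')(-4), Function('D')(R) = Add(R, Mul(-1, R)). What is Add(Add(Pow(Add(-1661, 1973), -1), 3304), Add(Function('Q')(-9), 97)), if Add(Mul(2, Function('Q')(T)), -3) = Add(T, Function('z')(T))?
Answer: Rational(1060177, 312) ≈ 3398.0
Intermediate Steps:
Function('D')(R) = 0
Function('z')(j) = 0
Function('Q')(T) = Add(Rational(3, 2), Mul(Rational(1, 2), T)) (Function('Q')(T) = Add(Rational(3, 2), Mul(Rational(1, 2), Add(T, 0))) = Add(Rational(3, 2), Mul(Rational(1, 2), T)))
Add(Add(Pow(Add(-1661, 1973), -1), 3304), Add(Function('Q')(-9), 97)) = Add(Add(Pow(Add(-1661, 1973), -1), 3304), Add(Add(Rational(3, 2), Mul(Rational(1, 2), -9)), 97)) = Add(Add(Pow(312, -1), 3304), Add(Add(Rational(3, 2), Rational(-9, 2)), 97)) = Add(Add(Rational(1, 312), 3304), Add(-3, 97)) = Add(Rational(1030849, 312), 94) = Rational(1060177, 312)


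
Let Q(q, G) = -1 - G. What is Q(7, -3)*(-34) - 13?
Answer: -81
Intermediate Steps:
Q(7, -3)*(-34) - 13 = (-1 - 1*(-3))*(-34) - 13 = (-1 + 3)*(-34) - 13 = 2*(-34) - 13 = -68 - 13 = -81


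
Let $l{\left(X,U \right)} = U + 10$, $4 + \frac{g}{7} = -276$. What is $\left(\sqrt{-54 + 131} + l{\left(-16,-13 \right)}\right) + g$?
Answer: $-1963 + \sqrt{77} \approx -1954.2$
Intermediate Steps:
$g = -1960$ ($g = -28 + 7 \left(-276\right) = -28 - 1932 = -1960$)
$l{\left(X,U \right)} = 10 + U$
$\left(\sqrt{-54 + 131} + l{\left(-16,-13 \right)}\right) + g = \left(\sqrt{-54 + 131} + \left(10 - 13\right)\right) - 1960 = \left(\sqrt{77} - 3\right) - 1960 = \left(-3 + \sqrt{77}\right) - 1960 = -1963 + \sqrt{77}$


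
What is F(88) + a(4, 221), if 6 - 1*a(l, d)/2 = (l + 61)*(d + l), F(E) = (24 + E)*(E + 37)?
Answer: -15238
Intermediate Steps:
F(E) = (24 + E)*(37 + E)
a(l, d) = 12 - 2*(61 + l)*(d + l) (a(l, d) = 12 - 2*(l + 61)*(d + l) = 12 - 2*(61 + l)*(d + l))
F(88) + a(4, 221) = (888 + 88**2 + 61*88) + (12 - 122*221 - 122*4 - 2*4**2 - 2*221*4) = (888 + 7744 + 5368) + (12 - 26962 - 488 - 2*16 - 1768) = 14000 + (12 - 26962 - 488 - 32 - 1768) = 14000 - 29238 = -15238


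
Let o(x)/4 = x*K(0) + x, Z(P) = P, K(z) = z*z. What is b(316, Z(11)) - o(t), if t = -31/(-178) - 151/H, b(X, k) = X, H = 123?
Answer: 3505382/10947 ≈ 320.21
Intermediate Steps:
K(z) = z²
t = -23065/21894 (t = -31/(-178) - 151/123 = -31*(-1/178) - 151*1/123 = 31/178 - 151/123 = -23065/21894 ≈ -1.0535)
o(x) = 4*x (o(x) = 4*(x*0² + x) = 4*(x*0 + x) = 4*(0 + x) = 4*x)
b(316, Z(11)) - o(t) = 316 - 4*(-23065)/21894 = 316 - 1*(-46130/10947) = 316 + 46130/10947 = 3505382/10947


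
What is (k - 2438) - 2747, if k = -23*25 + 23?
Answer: -5737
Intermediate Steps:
k = -552 (k = -575 + 23 = -552)
(k - 2438) - 2747 = (-552 - 2438) - 2747 = -2990 - 2747 = -5737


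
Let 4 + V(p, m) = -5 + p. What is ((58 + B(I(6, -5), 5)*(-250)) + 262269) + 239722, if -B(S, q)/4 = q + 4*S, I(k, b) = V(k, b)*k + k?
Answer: 459049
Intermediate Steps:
V(p, m) = -9 + p (V(p, m) = -4 + (-5 + p) = -9 + p)
I(k, b) = k + k*(-9 + k) (I(k, b) = (-9 + k)*k + k = k*(-9 + k) + k = k + k*(-9 + k))
B(S, q) = -16*S - 4*q (B(S, q) = -4*(q + 4*S) = -16*S - 4*q)
((58 + B(I(6, -5), 5)*(-250)) + 262269) + 239722 = ((58 + (-96*(-8 + 6) - 4*5)*(-250)) + 262269) + 239722 = ((58 + (-96*(-2) - 20)*(-250)) + 262269) + 239722 = ((58 + (-16*(-12) - 20)*(-250)) + 262269) + 239722 = ((58 + (192 - 20)*(-250)) + 262269) + 239722 = ((58 + 172*(-250)) + 262269) + 239722 = ((58 - 43000) + 262269) + 239722 = (-42942 + 262269) + 239722 = 219327 + 239722 = 459049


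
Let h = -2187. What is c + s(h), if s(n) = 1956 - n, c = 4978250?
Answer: 4982393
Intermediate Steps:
c + s(h) = 4978250 + (1956 - 1*(-2187)) = 4978250 + (1956 + 2187) = 4978250 + 4143 = 4982393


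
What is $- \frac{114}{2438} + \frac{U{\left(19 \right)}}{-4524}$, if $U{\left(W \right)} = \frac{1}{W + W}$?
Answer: $- \frac{9800203}{209560728} \approx -0.046765$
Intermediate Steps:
$U{\left(W \right)} = \frac{1}{2 W}$
$- \frac{114}{2438} + \frac{U{\left(19 \right)}}{-4524} = - \frac{114}{2438} + \frac{\frac{1}{2} \cdot \frac{1}{19}}{-4524} = \left(-114\right) \frac{1}{2438} + \frac{1}{2} \cdot \frac{1}{19} \left(- \frac{1}{4524}\right) = - \frac{57}{1219} + \frac{1}{38} \left(- \frac{1}{4524}\right) = - \frac{57}{1219} - \frac{1}{171912} = - \frac{9800203}{209560728}$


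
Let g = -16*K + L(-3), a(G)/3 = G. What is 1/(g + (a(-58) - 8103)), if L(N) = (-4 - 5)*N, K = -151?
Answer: -1/5834 ≈ -0.00017141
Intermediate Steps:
a(G) = 3*G
L(N) = -9*N
g = 2443 (g = -16*(-151) - 9*(-3) = 2416 + 27 = 2443)
1/(g + (a(-58) - 8103)) = 1/(2443 + (3*(-58) - 8103)) = 1/(2443 + (-174 - 8103)) = 1/(2443 - 8277) = 1/(-5834) = -1/5834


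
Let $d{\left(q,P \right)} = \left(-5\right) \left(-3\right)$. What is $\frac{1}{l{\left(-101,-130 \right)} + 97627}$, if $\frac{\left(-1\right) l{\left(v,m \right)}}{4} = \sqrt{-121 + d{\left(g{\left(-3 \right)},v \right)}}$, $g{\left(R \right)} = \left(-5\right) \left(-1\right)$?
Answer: $\frac{97627}{9531032825} + \frac{4 i \sqrt{106}}{9531032825} \approx 1.0243 \cdot 10^{-5} + 4.3209 \cdot 10^{-9} i$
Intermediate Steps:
$g{\left(R \right)} = 5$
$d{\left(q,P \right)} = 15$
$l{\left(v,m \right)} = - 4 i \sqrt{106}$ ($l{\left(v,m \right)} = - 4 \sqrt{-121 + 15} = - 4 \sqrt{-106} = - 4 i \sqrt{106}$)
$\frac{1}{l{\left(-101,-130 \right)} + 97627} = \frac{1}{- 4 i \sqrt{106} + 97627} = \frac{1}{97627 - 4 i \sqrt{106}}$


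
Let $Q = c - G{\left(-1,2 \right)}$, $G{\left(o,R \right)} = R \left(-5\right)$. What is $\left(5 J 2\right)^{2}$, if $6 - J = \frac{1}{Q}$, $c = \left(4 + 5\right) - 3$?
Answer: $\frac{225625}{64} \approx 3525.4$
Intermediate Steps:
$c = 6$ ($c = 9 - 3 = 6$)
$G{\left(o,R \right)} = - 5 R$
$Q = 16$ ($Q = 6 - \left(-5\right) 2 = 6 - -10 = 6 + 10 = 16$)
$J = \frac{95}{16}$ ($J = 6 - \frac{1}{16} = \frac{95}{16} \approx 5.9375$)
$\left(5 J 2\right)^{2} = \left(5 \cdot \frac{95}{16} \cdot 2\right)^{2} = \left(\frac{475}{16} \cdot 2\right)^{2} = \left(\frac{475}{8}\right)^{2} = \frac{225625}{64}$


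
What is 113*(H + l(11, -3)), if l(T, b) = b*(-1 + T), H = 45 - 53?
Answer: -4294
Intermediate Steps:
H = -8
113*(H + l(11, -3)) = 113*(-8 - 3*(-1 + 11)) = 113*(-8 - 3*10) = 113*(-8 - 30) = 113*(-38) = -4294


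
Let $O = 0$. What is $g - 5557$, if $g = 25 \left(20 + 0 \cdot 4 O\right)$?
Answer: $-5057$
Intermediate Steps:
$g = 500$ ($g = 25 \left(20 + 0 \cdot 4 \cdot 0\right) = 25 \left(20 + 0 \cdot 0\right) = 25 \left(20 + 0\right) = 25 \cdot 20 = 500$)
$g - 5557 = 500 - 5557 = -5057$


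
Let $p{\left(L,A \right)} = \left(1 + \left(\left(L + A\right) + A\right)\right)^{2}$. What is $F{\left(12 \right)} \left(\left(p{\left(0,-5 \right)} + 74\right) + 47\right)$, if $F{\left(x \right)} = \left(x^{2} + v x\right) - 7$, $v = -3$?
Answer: $20402$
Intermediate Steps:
$p{\left(L,A \right)} = \left(1 + L + 2 A\right)^{2}$ ($p{\left(L,A \right)} = \left(1 + \left(\left(A + L\right) + A\right)\right)^{2} = \left(1 + \left(L + 2 A\right)\right)^{2} = \left(1 + L + 2 A\right)^{2}$)
$F{\left(x \right)} = -7 + x^{2} - 3 x$ ($F{\left(x \right)} = \left(x^{2} - 3 x\right) - 7 = -7 + x^{2} - 3 x$)
$F{\left(12 \right)} \left(\left(p{\left(0,-5 \right)} + 74\right) + 47\right) = \left(-7 + 12^{2} - 36\right) \left(\left(\left(1 + 0 + 2 \left(-5\right)\right)^{2} + 74\right) + 47\right) = \left(-7 + 144 - 36\right) \left(\left(\left(1 + 0 - 10\right)^{2} + 74\right) + 47\right) = 101 \left(\left(\left(-9\right)^{2} + 74\right) + 47\right) = 101 \left(\left(81 + 74\right) + 47\right) = 101 \left(155 + 47\right) = 101 \cdot 202 = 20402$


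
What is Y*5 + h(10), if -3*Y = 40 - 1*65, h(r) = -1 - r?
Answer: 92/3 ≈ 30.667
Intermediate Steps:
Y = 25/3 (Y = -(40 - 1*65)/3 = -(40 - 65)/3 = -⅓*(-25) = 25/3 ≈ 8.3333)
Y*5 + h(10) = (25/3)*5 + (-1 - 1*10) = 125/3 + (-1 - 10) = 125/3 - 11 = 92/3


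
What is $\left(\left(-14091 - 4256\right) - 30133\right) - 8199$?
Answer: $-56679$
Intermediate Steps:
$\left(\left(-14091 - 4256\right) - 30133\right) - 8199 = \left(-18347 - 30133\right) - 8199 = -48480 - 8199 = -56679$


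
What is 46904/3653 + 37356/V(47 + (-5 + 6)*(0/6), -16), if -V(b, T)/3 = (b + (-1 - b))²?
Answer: -3495404/281 ≈ -12439.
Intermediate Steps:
V(b, T) = -3 (V(b, T) = -3*(b + (-1 - b))² = -3*(-1)² = -3*1 = -3)
46904/3653 + 37356/V(47 + (-5 + 6)*(0/6), -16) = 46904/3653 + 37356/(-3) = 46904*(1/3653) + 37356*(-⅓) = 3608/281 - 12452 = -3495404/281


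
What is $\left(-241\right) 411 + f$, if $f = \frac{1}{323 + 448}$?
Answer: $- \frac{76368320}{771} \approx -99051.0$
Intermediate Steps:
$f = \frac{1}{771} \approx 0.001297$
$\left(-241\right) 411 + f = \left(-241\right) 411 + \frac{1}{771} = -99051 + \frac{1}{771} = - \frac{76368320}{771}$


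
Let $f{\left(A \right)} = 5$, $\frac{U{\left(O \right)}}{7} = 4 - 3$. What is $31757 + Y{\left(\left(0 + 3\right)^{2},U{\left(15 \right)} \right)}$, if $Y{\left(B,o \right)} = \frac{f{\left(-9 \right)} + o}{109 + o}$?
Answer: $\frac{920956}{29} \approx 31757.0$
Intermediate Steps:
$U{\left(O \right)} = 7$ ($U{\left(O \right)} = 7 \left(4 - 3\right) = 7 \cdot 1 = 7$)
$Y{\left(B,o \right)} = \frac{5 + o}{109 + o}$
$31757 + Y{\left(\left(0 + 3\right)^{2},U{\left(15 \right)} \right)} = 31757 + \frac{5 + 7}{109 + 7} = 31757 + \frac{1}{116} \cdot 12 = 31757 + \frac{3}{29} = \frac{920956}{29}$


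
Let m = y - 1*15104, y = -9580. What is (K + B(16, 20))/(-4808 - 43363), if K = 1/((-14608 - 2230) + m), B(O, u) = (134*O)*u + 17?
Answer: -1781169233/2000156262 ≈ -0.89052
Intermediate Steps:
B(O, u) = 17 + 134*O*u (B(O, u) = 134*O*u + 17 = 17 + 134*O*u)
m = -24684 (m = -9580 - 1*15104 = -9580 - 15104 = -24684)
K = -1/41522 (K = 1/((-14608 - 2230) - 24684) = 1/(-16838 - 24684) = 1/(-41522) = -1/41522 ≈ -2.4084e-5)
(K + B(16, 20))/(-4808 - 43363) = (-1/41522 + (17 + 134*16*20))/(-4808 - 43363) = (-1/41522 + (17 + 42880))/(-48171) = (-1/41522 + 42897)*(-1/48171) = (1781169233/41522)*(-1/48171) = -1781169233/2000156262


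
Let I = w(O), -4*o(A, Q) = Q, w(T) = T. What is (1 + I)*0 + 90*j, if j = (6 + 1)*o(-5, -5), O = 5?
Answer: 1575/2 ≈ 787.50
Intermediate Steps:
o(A, Q) = -Q/4
I = 5
j = 35/4 (j = (6 + 1)*(-¼*(-5)) = 7*(5/4) = 35/4 ≈ 8.7500)
(1 + I)*0 + 90*j = (1 + 5)*0 + 90*(35/4) = 6*0 + 1575/2 = 0 + 1575/2 = 1575/2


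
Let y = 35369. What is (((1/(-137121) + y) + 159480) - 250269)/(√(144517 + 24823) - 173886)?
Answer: 220233743138401/691002348940396 + 7599245821*√42335/2073007046821188 ≈ 0.31947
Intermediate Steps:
(((1/(-137121) + y) + 159480) - 250269)/(√(144517 + 24823) - 173886) = (((1/(-137121) + 35369) + 159480) - 250269)/(√(144517 + 24823) - 173886) = (((-1/137121 + 35369) + 159480) - 250269)/(√169340 - 173886) = ((4849832648/137121 + 159480) - 250269)/(2*√42335 - 173886) = (26717889728/137121 - 250269)/(-173886 + 2*√42335) = -7599245821/(137121*(-173886 + 2*√42335))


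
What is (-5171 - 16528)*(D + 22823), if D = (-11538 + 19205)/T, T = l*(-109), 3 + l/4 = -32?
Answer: -7557471953253/15260 ≈ -4.9525e+8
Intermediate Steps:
l = -140 (l = -12 + 4*(-32) = -12 - 128 = -140)
T = 15260 (T = -140*(-109) = 15260)
D = 7667/15260 (D = (-11538 + 19205)/15260 = 7667*(1/15260) = 7667/15260 ≈ 0.50242)
(-5171 - 16528)*(D + 22823) = (-5171 - 16528)*(7667/15260 + 22823) = -21699*348286647/15260 = -7557471953253/15260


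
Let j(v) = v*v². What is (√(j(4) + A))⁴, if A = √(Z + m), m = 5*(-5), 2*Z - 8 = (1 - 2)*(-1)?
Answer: (128 + I*√82)²/4 ≈ 4075.5 + 579.54*I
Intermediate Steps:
Z = 9/2 (Z = 4 + ((1 - 2)*(-1))/2 = 4 + (-1*(-1))/2 = 4 + (½)*1 = 4 + ½ = 9/2 ≈ 4.5000)
j(v) = v³
m = -25
A = I*√82/2 (A = √(9/2 - 25) = √(-41/2) = I*√82/2 ≈ 4.5277*I)
(√(j(4) + A))⁴ = (√(4³ + I*√82/2))⁴ = (√(64 + I*√82/2))⁴ = (64 + I*√82/2)²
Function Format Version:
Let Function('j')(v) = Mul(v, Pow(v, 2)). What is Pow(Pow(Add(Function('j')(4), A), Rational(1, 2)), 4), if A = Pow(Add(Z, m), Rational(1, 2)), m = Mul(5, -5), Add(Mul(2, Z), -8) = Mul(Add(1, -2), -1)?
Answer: Mul(Rational(1, 4), Pow(Add(128, Mul(I, Pow(82, Rational(1, 2)))), 2)) ≈ Add(4075.5, Mul(579.54, I))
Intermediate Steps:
Z = Rational(9, 2) (Z = Add(4, Mul(Rational(1, 2), Mul(Add(1, -2), -1))) = Add(4, Mul(Rational(1, 2), Mul(-1, -1))) = Add(4, Mul(Rational(1, 2), 1)) = Add(4, Rational(1, 2)) = Rational(9, 2) ≈ 4.5000)
Function('j')(v) = Pow(v, 3)
m = -25
A = Mul(Rational(1, 2), I, Pow(82, Rational(1, 2))) (A = Pow(Add(Rational(9, 2), -25), Rational(1, 2)) = Pow(Rational(-41, 2), Rational(1, 2)) = Mul(Rational(1, 2), I, Pow(82, Rational(1, 2))) ≈ Mul(4.5277, I))
Pow(Pow(Add(Function('j')(4), A), Rational(1, 2)), 4) = Pow(Pow(Add(Pow(4, 3), Mul(Rational(1, 2), I, Pow(82, Rational(1, 2)))), Rational(1, 2)), 4) = Pow(Pow(Add(64, Mul(Rational(1, 2), I, Pow(82, Rational(1, 2)))), Rational(1, 2)), 4) = Pow(Add(64, Mul(Rational(1, 2), I, Pow(82, Rational(1, 2)))), 2)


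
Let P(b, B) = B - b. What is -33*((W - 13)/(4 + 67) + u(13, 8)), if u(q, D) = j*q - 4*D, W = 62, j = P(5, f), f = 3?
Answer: 134277/71 ≈ 1891.2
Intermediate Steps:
j = -2 (j = 3 - 1*5 = 3 - 5 = -2)
u(q, D) = -4*D - 2*q (u(q, D) = -2*q - 4*D = -4*D - 2*q)
-33*((W - 13)/(4 + 67) + u(13, 8)) = -33*((62 - 13)/(4 + 67) + (-4*8 - 2*13)) = -33*(49/71 + (-32 - 26)) = -33*(49*(1/71) - 58) = -33*(49/71 - 58) = -33*(-4069/71) = 134277/71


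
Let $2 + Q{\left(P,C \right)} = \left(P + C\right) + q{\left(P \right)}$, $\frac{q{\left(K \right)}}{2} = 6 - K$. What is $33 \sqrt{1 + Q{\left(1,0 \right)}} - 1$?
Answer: $-1 + 33 \sqrt{10} \approx 103.36$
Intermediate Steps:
$q{\left(K \right)} = 12 - 2 K$ ($q{\left(K \right)} = 2 \left(6 - K\right) = 12 - 2 K$)
$Q{\left(P,C \right)} = 10 + C - P$ ($Q{\left(P,C \right)} = -2 - \left(-12 + P - C\right) = -2 + \left(12 + C - P\right) = 10 + C - P$)
$33 \sqrt{1 + Q{\left(1,0 \right)}} - 1 = 33 \sqrt{1 + \left(10 + 0 - 1\right)} - 1 = 33 \sqrt{1 + 9} - 1 = 33 \sqrt{10} - 1 = -1 + 33 \sqrt{10}$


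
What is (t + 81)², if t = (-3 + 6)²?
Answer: 8100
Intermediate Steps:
t = 9 (t = 3² = 9)
(t + 81)² = (9 + 81)² = 90² = 8100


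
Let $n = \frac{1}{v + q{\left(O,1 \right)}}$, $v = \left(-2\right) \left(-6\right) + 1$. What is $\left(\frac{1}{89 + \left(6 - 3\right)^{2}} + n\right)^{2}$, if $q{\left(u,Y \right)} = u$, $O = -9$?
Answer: $\frac{2601}{38416} \approx 0.067706$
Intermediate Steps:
$v = 13$ ($v = 12 + 1 = 13$)
$n = \frac{1}{4}$ ($n = \frac{1}{13 - 9} = \frac{1}{4} \approx 0.25$)
$\left(\frac{1}{89 + \left(6 - 3\right)^{2}} + n\right)^{2} = \left(\frac{1}{89 + \left(6 - 3\right)^{2}} + \frac{1}{4}\right)^{2} = \left(\frac{1}{89 + 3^{2}} + \frac{1}{4}\right)^{2} = \left(\frac{1}{89 + 9} + \frac{1}{4}\right)^{2} = \left(\frac{1}{98} + \frac{1}{4}\right)^{2} = \left(\frac{51}{196}\right)^{2} = \frac{2601}{38416}$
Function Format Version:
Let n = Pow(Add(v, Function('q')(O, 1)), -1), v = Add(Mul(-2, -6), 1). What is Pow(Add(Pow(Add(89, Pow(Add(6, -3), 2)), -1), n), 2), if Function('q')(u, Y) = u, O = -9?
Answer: Rational(2601, 38416) ≈ 0.067706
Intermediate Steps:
v = 13 (v = Add(12, 1) = 13)
n = Rational(1, 4) (n = Pow(Add(13, -9), -1) = Pow(4, -1) = Rational(1, 4) ≈ 0.25000)
Pow(Add(Pow(Add(89, Pow(Add(6, -3), 2)), -1), n), 2) = Pow(Add(Pow(Add(89, Pow(Add(6, -3), 2)), -1), Rational(1, 4)), 2) = Pow(Add(Pow(Add(89, Pow(3, 2)), -1), Rational(1, 4)), 2) = Pow(Add(Pow(Add(89, 9), -1), Rational(1, 4)), 2) = Pow(Add(Pow(98, -1), Rational(1, 4)), 2) = Pow(Add(Rational(1, 98), Rational(1, 4)), 2) = Pow(Rational(51, 196), 2) = Rational(2601, 38416)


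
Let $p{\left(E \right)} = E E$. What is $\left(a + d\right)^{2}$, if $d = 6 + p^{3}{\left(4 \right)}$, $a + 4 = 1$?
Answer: $16801801$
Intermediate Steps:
$p{\left(E \right)} = E^{2}$
$a = -3$ ($a = -4 + 1 = -3$)
$d = 4102$ ($d = 6 + \left(4^{2}\right)^{3} = 6 + 16^{3} = 6 + 4096 = 4102$)
$\left(a + d\right)^{2} = \left(-3 + 4102\right)^{2} = 4099^{2} = 16801801$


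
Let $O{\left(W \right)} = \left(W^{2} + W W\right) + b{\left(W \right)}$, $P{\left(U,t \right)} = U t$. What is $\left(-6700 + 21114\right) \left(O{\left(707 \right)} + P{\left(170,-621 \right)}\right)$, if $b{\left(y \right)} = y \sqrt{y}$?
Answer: $12887960992 + 10190698 \sqrt{707} \approx 1.3159 \cdot 10^{10}$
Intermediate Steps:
$b{\left(y \right)} = y^{\frac{3}{2}}$
$O{\left(W \right)} = W^{\frac{3}{2}} + 2 W^{2}$ ($O{\left(W \right)} = \left(W^{2} + W W\right) + W^{\frac{3}{2}} = \left(W^{2} + W^{2}\right) + W^{\frac{3}{2}} = 2 W^{2} + W^{\frac{3}{2}} = W^{\frac{3}{2}} + 2 W^{2}$)
$\left(-6700 + 21114\right) \left(O{\left(707 \right)} + P{\left(170,-621 \right)}\right) = \left(-6700 + 21114\right) \left(\left(707^{\frac{3}{2}} + 2 \cdot 707^{2}\right) + 170 \left(-621\right)\right) = 14414 \left(\left(707 \sqrt{707} + 2 \cdot 499849\right) - 105570\right) = 14414 \left(\left(707 \sqrt{707} + 999698\right) - 105570\right) = 14414 \left(\left(999698 + 707 \sqrt{707}\right) - 105570\right) = 14414 \left(894128 + 707 \sqrt{707}\right) = 12887960992 + 10190698 \sqrt{707}$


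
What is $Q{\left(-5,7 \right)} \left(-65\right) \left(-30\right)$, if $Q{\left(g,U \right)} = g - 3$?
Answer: $-15600$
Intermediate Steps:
$Q{\left(g,U \right)} = -3 + g$ ($Q{\left(g,U \right)} = g - 3 = -3 + g$)
$Q{\left(-5,7 \right)} \left(-65\right) \left(-30\right) = \left(-3 - 5\right) \left(-65\right) \left(-30\right) = \left(-8\right) \left(-65\right) \left(-30\right) = 520 \left(-30\right) = -15600$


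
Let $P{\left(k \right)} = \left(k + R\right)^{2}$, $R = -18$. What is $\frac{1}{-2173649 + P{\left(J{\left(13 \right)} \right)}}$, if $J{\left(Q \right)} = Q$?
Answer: $- \frac{1}{2173624} \approx -4.6006 \cdot 10^{-7}$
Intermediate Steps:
$P{\left(k \right)} = \left(-18 + k\right)^{2}$ ($P{\left(k \right)} = \left(k - 18\right)^{2} = \left(-18 + k\right)^{2}$)
$\frac{1}{-2173649 + P{\left(J{\left(13 \right)} \right)}} = \frac{1}{-2173649 + \left(-18 + 13\right)^{2}} = \frac{1}{-2173649 + \left(-5\right)^{2}} = \frac{1}{-2173649 + 25} = \frac{1}{-2173624} = - \frac{1}{2173624}$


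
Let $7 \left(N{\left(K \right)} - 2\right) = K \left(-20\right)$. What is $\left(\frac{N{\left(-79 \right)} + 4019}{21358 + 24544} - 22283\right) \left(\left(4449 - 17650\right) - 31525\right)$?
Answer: $\frac{160114834049005}{160657} \approx 9.9663 \cdot 10^{8}$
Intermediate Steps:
$N{\left(K \right)} = 2 - \frac{20 K}{7}$ ($N{\left(K \right)} = 2 + \frac{K \left(-20\right)}{7} = 2 + \frac{\left(-20\right) K}{7} = 2 - \frac{20 K}{7}$)
$\left(\frac{N{\left(-79 \right)} + 4019}{21358 + 24544} - 22283\right) \left(\left(4449 - 17650\right) - 31525\right) = \left(\frac{\left(2 - - \frac{1580}{7}\right) + 4019}{21358 + 24544} - 22283\right) \left(\left(4449 - 17650\right) - 31525\right) = \left(\frac{\left(2 + \frac{1580}{7}\right) + 4019}{45902} - 22283\right) \left(\left(4449 - 17650\right) - 31525\right) = \left(\left(\frac{1594}{7} + 4019\right) \frac{1}{45902} - 22283\right) \left(-13201 - 31525\right) = \left(\frac{29727}{7} \cdot \frac{1}{45902} - 22283\right) \left(-44726\right) = \left(\frac{29727}{321314} - 22283\right) \left(-44726\right) = \left(- \frac{7159810135}{321314}\right) \left(-44726\right) = \frac{160114834049005}{160657}$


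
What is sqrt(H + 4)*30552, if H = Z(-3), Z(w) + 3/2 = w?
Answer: 15276*I*sqrt(2) ≈ 21604.0*I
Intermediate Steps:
Z(w) = -3/2 + w
H = -9/2 (H = -3/2 - 3 = -9/2 ≈ -4.5000)
sqrt(H + 4)*30552 = sqrt(-9/2 + 4)*30552 = sqrt(-1/2)*30552 = (I*sqrt(2)/2)*30552 = 15276*I*sqrt(2)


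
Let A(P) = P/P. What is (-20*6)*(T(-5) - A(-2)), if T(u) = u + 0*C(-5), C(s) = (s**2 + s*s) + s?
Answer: 720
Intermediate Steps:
C(s) = s + 2*s**2 (C(s) = (s**2 + s**2) + s = 2*s**2 + s = s + 2*s**2)
A(P) = 1
T(u) = u (T(u) = u + 0*(-5*(1 + 2*(-5))) = u + 0*(-5*(1 - 10)) = u + 0*(-5*(-9)) = u + 0*45 = u + 0 = u)
(-20*6)*(T(-5) - A(-2)) = (-20*6)*(-5 - 1*1) = -120*(-5 - 1) = -120*(-6) = 720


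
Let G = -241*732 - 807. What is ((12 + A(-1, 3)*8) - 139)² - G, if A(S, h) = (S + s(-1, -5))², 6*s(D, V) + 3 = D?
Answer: 15243988/81 ≈ 1.8820e+5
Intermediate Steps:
s(D, V) = -½ + D/6
A(S, h) = (-⅔ + S)² (A(S, h) = (S + (-½ + (⅙)*(-1)))² = (S + (-½ - ⅙))² = (S - ⅔)² = (-⅔ + S)²)
G = -177219 (G = -176412 - 807 = -177219)
((12 + A(-1, 3)*8) - 139)² - G = ((12 + ((-2 + 3*(-1))²/9)*8) - 139)² - 1*(-177219) = ((12 + ((-2 - 3)²/9)*8) - 139)² + 177219 = ((12 + ((⅑)*(-5)²)*8) - 139)² + 177219 = ((12 + ((⅑)*25)*8) - 139)² + 177219 = ((12 + (25/9)*8) - 139)² + 177219 = ((12 + 200/9) - 139)² + 177219 = (308/9 - 139)² + 177219 = (-943/9)² + 177219 = 889249/81 + 177219 = 15243988/81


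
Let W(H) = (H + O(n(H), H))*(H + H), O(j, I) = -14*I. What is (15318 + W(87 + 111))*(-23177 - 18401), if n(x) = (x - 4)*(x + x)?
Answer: 41743729908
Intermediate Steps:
n(x) = 2*x*(-4 + x) (n(x) = (-4 + x)*(2*x) = 2*x*(-4 + x))
W(H) = -26*H**2 (W(H) = (H - 14*H)*(H + H) = (-13*H)*(2*H) = -26*H**2)
(15318 + W(87 + 111))*(-23177 - 18401) = (15318 - 26*(87 + 111)**2)*(-23177 - 18401) = (15318 - 26*198**2)*(-41578) = (15318 - 26*39204)*(-41578) = (15318 - 1019304)*(-41578) = -1003986*(-41578) = 41743729908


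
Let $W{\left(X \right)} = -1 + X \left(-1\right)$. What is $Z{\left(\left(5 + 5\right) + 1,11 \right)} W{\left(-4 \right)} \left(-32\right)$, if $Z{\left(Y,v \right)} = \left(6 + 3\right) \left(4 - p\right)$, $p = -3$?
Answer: $-6048$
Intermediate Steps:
$Z{\left(Y,v \right)} = 63$ ($Z{\left(Y,v \right)} = \left(6 + 3\right) \left(4 - -3\right) = 9 \left(4 + 3\right) = 9 \cdot 7 = 63$)
$W{\left(X \right)} = -1 - X$
$Z{\left(\left(5 + 5\right) + 1,11 \right)} W{\left(-4 \right)} \left(-32\right) = 63 \left(-1 - -4\right) \left(-32\right) = 63 \left(-1 + 4\right) \left(-32\right) = 63 \cdot 3 \left(-32\right) = 189 \left(-32\right) = -6048$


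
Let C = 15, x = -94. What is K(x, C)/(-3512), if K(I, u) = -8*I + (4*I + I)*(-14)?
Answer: -1833/878 ≈ -2.0877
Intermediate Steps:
K(I, u) = -78*I (K(I, u) = -8*I + (5*I)*(-14) = -8*I - 70*I = -78*I)
K(x, C)/(-3512) = -78*(-94)/(-3512) = 7332*(-1/3512) = -1833/878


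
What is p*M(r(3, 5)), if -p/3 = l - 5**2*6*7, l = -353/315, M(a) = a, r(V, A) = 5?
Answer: 331103/21 ≈ 15767.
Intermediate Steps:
l = -353/315 (l = -353*1/315 = -353/315 ≈ -1.1206)
p = 331103/105 (p = -3*(-353/315 - 5**2*6*7) = -3*(-353/315 - 25*6*7) = -3*(-353/315 - 150*7) = -3*(-353/315 - 1*1050) = -3*(-353/315 - 1050) = -3*(-331103/315) = 331103/105 ≈ 3153.4)
p*M(r(3, 5)) = (331103/105)*5 = 331103/21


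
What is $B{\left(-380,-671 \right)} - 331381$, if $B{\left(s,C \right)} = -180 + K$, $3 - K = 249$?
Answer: $-331807$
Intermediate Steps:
$K = -246$ ($K = 3 - 249 = -246$)
$B{\left(s,C \right)} = -426$ ($B{\left(s,C \right)} = -180 - 246 = -426$)
$B{\left(-380,-671 \right)} - 331381 = -426 - 331381 = -331807$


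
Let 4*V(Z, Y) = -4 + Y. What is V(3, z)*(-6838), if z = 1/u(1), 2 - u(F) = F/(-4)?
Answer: 54704/9 ≈ 6078.2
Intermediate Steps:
u(F) = 2 + F/4 (u(F) = 2 - F/(-4) = 2 - F*(-1)/4 = 2 - (-1)*F/4 = 2 + F/4)
z = 4/9 (z = 1/(2 + (1/4)*1) = 1/(2 + 1/4) = 1/(9/4) = 4/9 ≈ 0.44444)
V(Z, Y) = -1 + Y/4 (V(Z, Y) = (-4 + Y)/4 = -1 + Y/4)
V(3, z)*(-6838) = (-1 + (1/4)*(4/9))*(-6838) = (-1 + 1/9)*(-6838) = -8/9*(-6838) = 54704/9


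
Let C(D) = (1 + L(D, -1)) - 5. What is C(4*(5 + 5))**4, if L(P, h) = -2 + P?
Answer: 1336336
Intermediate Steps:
C(D) = -6 + D (C(D) = (1 + (-2 + D)) - 5 = (-1 + D) - 5 = -6 + D)
C(4*(5 + 5))**4 = (-6 + 4*(5 + 5))**4 = (-6 + 4*10)**4 = (-6 + 40)**4 = 34**4 = 1336336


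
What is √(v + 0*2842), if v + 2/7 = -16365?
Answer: I*√801899/7 ≈ 127.93*I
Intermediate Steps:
v = -114557/7 (v = -2/7 - 16365 = -114557/7 ≈ -16365.)
√(v + 0*2842) = √(-114557/7 + 0*2842) = √(-114557/7 + 0) = √(-114557/7) = I*√801899/7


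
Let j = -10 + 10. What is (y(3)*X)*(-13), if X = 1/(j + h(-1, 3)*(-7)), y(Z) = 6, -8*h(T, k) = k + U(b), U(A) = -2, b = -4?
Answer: -624/7 ≈ -89.143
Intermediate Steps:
h(T, k) = ¼ - k/8 (h(T, k) = -(k - 2)/8 = -(-2 + k)/8 = ¼ - k/8)
j = 0
X = 8/7 (X = 1/(0 + (¼ - ⅛*3)*(-7)) = 1/(0 + (¼ - 3/8)*(-7)) = 1/(0 - ⅛*(-7)) = 1/(0 + 7/8) = 1/(7/8) = 8/7 ≈ 1.1429)
(y(3)*X)*(-13) = (6*(8/7))*(-13) = (48/7)*(-13) = -624/7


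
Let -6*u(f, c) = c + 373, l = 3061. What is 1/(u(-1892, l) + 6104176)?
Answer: 3/18310811 ≈ 1.6384e-7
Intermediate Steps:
u(f, c) = -373/6 - c/6 (u(f, c) = -(c + 373)/6 = -(373 + c)/6 = -373/6 - c/6)
1/(u(-1892, l) + 6104176) = 1/((-373/6 - ⅙*3061) + 6104176) = 1/((-373/6 - 3061/6) + 6104176) = 1/(-1717/3 + 6104176) = 1/(18310811/3) = 3/18310811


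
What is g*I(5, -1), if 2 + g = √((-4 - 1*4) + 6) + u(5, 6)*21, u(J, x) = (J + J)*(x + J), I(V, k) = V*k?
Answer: -11540 - 5*I*√2 ≈ -11540.0 - 7.0711*I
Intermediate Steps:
u(J, x) = 2*J*(J + x) (u(J, x) = (2*J)*(J + x) = 2*J*(J + x))
g = 2308 + I*√2 (g = -2 + (√((-4 - 1*4) + 6) + (2*5*(5 + 6))*21) = -2 + (√((-4 - 4) + 6) + (2*5*11)*21) = -2 + (√(-8 + 6) + 110*21) = -2 + (√(-2) + 2310) = -2 + (I*√2 + 2310) = -2 + (2310 + I*√2) = 2308 + I*√2 ≈ 2308.0 + 1.4142*I)
g*I(5, -1) = (2308 + I*√2)*(5*(-1)) = (2308 + I*√2)*(-5) = -11540 - 5*I*√2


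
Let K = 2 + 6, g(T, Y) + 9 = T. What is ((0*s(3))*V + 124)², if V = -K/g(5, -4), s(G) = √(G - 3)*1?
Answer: 15376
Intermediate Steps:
g(T, Y) = -9 + T
K = 8
s(G) = √(-3 + G) (s(G) = √(-3 + G)*1 = √(-3 + G))
V = 2 (V = -8/(-9 + 5) = -8/(-4) = -8*(-1)/4 = -1*(-2) = 2)
((0*s(3))*V + 124)² = ((0*√(-3 + 3))*2 + 124)² = ((0*√0)*2 + 124)² = ((0*0)*2 + 124)² = (0*2 + 124)² = (0 + 124)² = 124² = 15376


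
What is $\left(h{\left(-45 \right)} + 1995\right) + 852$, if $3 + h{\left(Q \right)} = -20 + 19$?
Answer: $2843$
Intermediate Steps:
$h{\left(Q \right)} = -4$ ($h{\left(Q \right)} = -3 + \left(-20 + 19\right) = -3 - 1 = -4$)
$\left(h{\left(-45 \right)} + 1995\right) + 852 = \left(-4 + 1995\right) + 852 = 1991 + 852 = 2843$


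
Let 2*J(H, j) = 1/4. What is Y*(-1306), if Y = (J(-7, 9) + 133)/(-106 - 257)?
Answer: 231815/484 ≈ 478.96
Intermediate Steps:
J(H, j) = ⅛ (J(H, j) = (½)/4 = (½)*(¼) = ⅛)
Y = -355/968 (Y = (⅛ + 133)/(-106 - 257) = (1065/8)/(-363) = (1065/8)*(-1/363) = -355/968 ≈ -0.36674)
Y*(-1306) = -355/968*(-1306) = 231815/484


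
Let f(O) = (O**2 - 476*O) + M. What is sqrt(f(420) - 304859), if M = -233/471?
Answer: I*sqrt(72848035482)/471 ≈ 573.04*I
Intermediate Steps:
M = -233/471 (M = -233*1/471 = -233/471 ≈ -0.49469)
f(O) = -233/471 + O**2 - 476*O (f(O) = (O**2 - 476*O) - 233/471 = -233/471 + O**2 - 476*O)
sqrt(f(420) - 304859) = sqrt((-233/471 + 420**2 - 476*420) - 304859) = sqrt((-233/471 + 176400 - 199920) - 304859) = sqrt(-11078153/471 - 304859) = sqrt(-154666742/471) = I*sqrt(72848035482)/471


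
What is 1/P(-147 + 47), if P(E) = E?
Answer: -1/100 ≈ -0.010000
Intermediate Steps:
1/P(-147 + 47) = 1/(-147 + 47) = 1/(-100) = -1/100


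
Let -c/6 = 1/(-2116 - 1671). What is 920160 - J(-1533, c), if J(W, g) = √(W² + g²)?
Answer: 920160 - 3*√3744832614653/3787 ≈ 9.1863e+5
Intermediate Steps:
c = 6/3787 (c = -6/(-2116 - 1671) = -6/(-3787) = -6*(-1/3787) = 6/3787 ≈ 0.0015844)
920160 - J(-1533, c) = 920160 - √((-1533)² + (6/3787)²) = 920160 - √(2350089 + 36/14341369) = 920160 - √(33703493531877/14341369) = 920160 - 3*√3744832614653/3787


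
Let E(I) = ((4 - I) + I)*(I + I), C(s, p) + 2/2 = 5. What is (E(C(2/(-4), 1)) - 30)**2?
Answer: 4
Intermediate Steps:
C(s, p) = 4 (C(s, p) = -1 + 5 = 4)
E(I) = 8*I (E(I) = 4*(2*I) = 8*I)
(E(C(2/(-4), 1)) - 30)**2 = (8*4 - 30)**2 = (32 - 30)**2 = 2**2 = 4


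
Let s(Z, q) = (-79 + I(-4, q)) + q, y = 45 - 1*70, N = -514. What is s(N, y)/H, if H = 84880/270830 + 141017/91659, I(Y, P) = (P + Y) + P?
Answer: -392219310126/4597165003 ≈ -85.318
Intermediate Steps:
I(Y, P) = Y + 2*P
y = -25 (y = 45 - 70 = -25)
H = 4597165003/2482400697 (H = 84880*(1/270830) + 141017*(1/91659) = 8488/27083 + 141017/91659 = 4597165003/2482400697 ≈ 1.8519)
s(Z, q) = -83 + 3*q (s(Z, q) = (-79 + (-4 + 2*q)) + q = (-83 + 2*q) + q = -83 + 3*q)
s(N, y)/H = (-83 + 3*(-25))/(4597165003/2482400697) = (-83 - 75)*(2482400697/4597165003) = -158*2482400697/4597165003 = -392219310126/4597165003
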